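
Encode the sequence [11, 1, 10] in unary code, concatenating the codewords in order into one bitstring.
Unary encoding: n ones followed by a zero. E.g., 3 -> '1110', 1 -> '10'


Encode each number as n ones followed by a terminating 0:
  11 -> 111111111110 (12 bits)
  1 -> 10 (2 bits)
  10 -> 11111111110 (11 bits)
Total length = 12 + 2 + 11 = 25 bits.

Unary([11, 1, 10]) = 1111111111101011111111110 (25 bits)


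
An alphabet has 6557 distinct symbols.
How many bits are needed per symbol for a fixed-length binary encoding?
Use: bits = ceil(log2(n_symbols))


log2(6557) = 12.6788
Bracket: 2^12 = 4096 < 6557 <= 2^13 = 8192
So ceil(log2(6557)) = 13

bits = ceil(log2(6557)) = ceil(12.6788) = 13 bits


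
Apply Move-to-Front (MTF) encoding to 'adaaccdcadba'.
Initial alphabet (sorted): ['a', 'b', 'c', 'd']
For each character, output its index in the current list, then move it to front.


MTF encoding:
'a': index 0 in ['a', 'b', 'c', 'd'] -> ['a', 'b', 'c', 'd']
'd': index 3 in ['a', 'b', 'c', 'd'] -> ['d', 'a', 'b', 'c']
'a': index 1 in ['d', 'a', 'b', 'c'] -> ['a', 'd', 'b', 'c']
'a': index 0 in ['a', 'd', 'b', 'c'] -> ['a', 'd', 'b', 'c']
'c': index 3 in ['a', 'd', 'b', 'c'] -> ['c', 'a', 'd', 'b']
'c': index 0 in ['c', 'a', 'd', 'b'] -> ['c', 'a', 'd', 'b']
'd': index 2 in ['c', 'a', 'd', 'b'] -> ['d', 'c', 'a', 'b']
'c': index 1 in ['d', 'c', 'a', 'b'] -> ['c', 'd', 'a', 'b']
'a': index 2 in ['c', 'd', 'a', 'b'] -> ['a', 'c', 'd', 'b']
'd': index 2 in ['a', 'c', 'd', 'b'] -> ['d', 'a', 'c', 'b']
'b': index 3 in ['d', 'a', 'c', 'b'] -> ['b', 'd', 'a', 'c']
'a': index 2 in ['b', 'd', 'a', 'c'] -> ['a', 'b', 'd', 'c']


Output: [0, 3, 1, 0, 3, 0, 2, 1, 2, 2, 3, 2]


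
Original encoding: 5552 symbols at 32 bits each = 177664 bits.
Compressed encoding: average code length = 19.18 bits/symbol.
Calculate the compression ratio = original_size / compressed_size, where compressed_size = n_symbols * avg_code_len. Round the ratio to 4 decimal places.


original_size = n_symbols * orig_bits = 5552 * 32 = 177664 bits
compressed_size = n_symbols * avg_code_len = 5552 * 19.18 = 106487.36 bits
ratio = original_size / compressed_size = 177664 / 106487.36 = 1.6684

Compression ratio = 1.6684


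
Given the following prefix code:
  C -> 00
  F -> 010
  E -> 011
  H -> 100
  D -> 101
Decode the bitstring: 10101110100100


Decoding step by step:
Bits 101 -> D
Bits 011 -> E
Bits 101 -> D
Bits 00 -> C
Bits 100 -> H


Decoded message: DEDCH


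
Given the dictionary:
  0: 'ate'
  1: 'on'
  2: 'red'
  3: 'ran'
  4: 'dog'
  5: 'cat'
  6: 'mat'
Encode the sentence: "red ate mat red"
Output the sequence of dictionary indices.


Look up each word in the dictionary:
  'red' -> 2
  'ate' -> 0
  'mat' -> 6
  'red' -> 2

Encoded: [2, 0, 6, 2]


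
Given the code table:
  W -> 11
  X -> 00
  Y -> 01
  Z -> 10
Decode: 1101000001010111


Decoding:
11 -> W
01 -> Y
00 -> X
00 -> X
01 -> Y
01 -> Y
01 -> Y
11 -> W


Result: WYXXYYYW


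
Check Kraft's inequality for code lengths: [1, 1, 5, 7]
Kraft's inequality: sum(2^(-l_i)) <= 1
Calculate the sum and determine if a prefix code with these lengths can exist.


Sum = 2^(-1) + 2^(-1) + 2^(-5) + 2^(-7)
    = 0.5 + 0.5 + 0.03125 + 0.0078125
    = 133/128 = 1.0390625
Since 1.0390625 > 1, Kraft's inequality is NOT satisfied.
A prefix code with these lengths CANNOT exist.

Kraft sum = 1.0390625. Not satisfied.


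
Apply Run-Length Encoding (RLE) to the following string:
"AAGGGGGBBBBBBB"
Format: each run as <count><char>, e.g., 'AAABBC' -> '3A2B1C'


Scanning runs left to right:
  i=0: run of 'A' x 2 -> '2A'
  i=2: run of 'G' x 5 -> '5G'
  i=7: run of 'B' x 7 -> '7B'

RLE = 2A5G7B


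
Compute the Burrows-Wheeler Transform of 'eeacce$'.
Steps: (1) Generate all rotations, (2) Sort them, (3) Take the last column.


Rotations (sorted):
  0: $eeacce -> last char: e
  1: acce$ee -> last char: e
  2: cce$eea -> last char: a
  3: ce$eeac -> last char: c
  4: e$eeacc -> last char: c
  5: eacce$e -> last char: e
  6: eeacce$ -> last char: $


BWT = eeacce$


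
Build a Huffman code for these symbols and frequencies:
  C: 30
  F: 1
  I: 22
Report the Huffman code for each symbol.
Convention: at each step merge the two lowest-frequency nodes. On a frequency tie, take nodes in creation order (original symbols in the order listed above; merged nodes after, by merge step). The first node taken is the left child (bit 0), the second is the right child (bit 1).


Huffman tree construction:
Step 1: Merge F(1) + I(22) = 23
Step 2: Merge (F+I)(23) + C(30) = 53
Read each symbol's code off the tree from the root (left child = 0, right child = 1).

Codes:
  C: 1 (length 1)
  F: 00 (length 2)
  I: 01 (length 2)
Average code length: 76/53 = 1.4340 bits/symbol


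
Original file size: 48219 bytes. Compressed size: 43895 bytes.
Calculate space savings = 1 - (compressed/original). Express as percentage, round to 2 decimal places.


ratio = compressed/original = 43895/48219 = 0.910326
savings = 1 - ratio = 1 - 0.910326 = 0.089674
as a percentage: 0.089674 * 100 = 8.97%

Space savings = 1 - 43895/48219 = 8.97%


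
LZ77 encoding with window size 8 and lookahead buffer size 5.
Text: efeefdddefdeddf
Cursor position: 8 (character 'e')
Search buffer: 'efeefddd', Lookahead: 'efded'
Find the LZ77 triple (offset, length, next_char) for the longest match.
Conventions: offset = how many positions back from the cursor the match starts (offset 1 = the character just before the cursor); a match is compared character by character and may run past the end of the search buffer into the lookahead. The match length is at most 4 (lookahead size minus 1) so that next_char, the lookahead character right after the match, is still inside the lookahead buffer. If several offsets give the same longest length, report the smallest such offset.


Try each offset into the search buffer:
  offset=1 (pos 7, char 'd'): match length 0
  offset=2 (pos 6, char 'd'): match length 0
  offset=3 (pos 5, char 'd'): match length 0
  offset=4 (pos 4, char 'f'): match length 0
  offset=5 (pos 3, char 'e'): match length 3
  offset=6 (pos 2, char 'e'): match length 1
  offset=7 (pos 1, char 'f'): match length 0
  offset=8 (pos 0, char 'e'): match length 2
Longest match has length 3 at offset 5.
next_char = character at position 8 + 3 = 11 -> 'e'

Best match: offset=5, length=3 (matching 'efd' starting at position 3)
LZ77 triple: (5, 3, 'e')


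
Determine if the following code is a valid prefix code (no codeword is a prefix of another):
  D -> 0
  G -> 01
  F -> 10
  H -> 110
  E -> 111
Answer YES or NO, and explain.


Checking each pair (does one codeword prefix another?):
  D='0' vs G='01': prefix -- VIOLATION

NO -- this is NOT a valid prefix code. D (0) is a prefix of G (01).


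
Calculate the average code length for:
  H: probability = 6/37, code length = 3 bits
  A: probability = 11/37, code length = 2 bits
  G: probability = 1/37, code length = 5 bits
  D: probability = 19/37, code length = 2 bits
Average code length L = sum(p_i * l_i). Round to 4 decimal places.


Weighted contributions p_i * l_i:
  H: (6/37) * 3 = 18/37
  A: (11/37) * 2 = 22/37
  G: (1/37) * 5 = 5/37
  D: (19/37) * 2 = 38/37
Sum = (18 + 22 + 5 + 38)/37 = 83/37

L = 83/37 = 2.2432 bits/symbol


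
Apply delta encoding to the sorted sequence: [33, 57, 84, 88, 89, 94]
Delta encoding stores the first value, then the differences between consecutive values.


First value: 33
Deltas:
  57 - 33 = 24
  84 - 57 = 27
  88 - 84 = 4
  89 - 88 = 1
  94 - 89 = 5


Delta encoded: [33, 24, 27, 4, 1, 5]


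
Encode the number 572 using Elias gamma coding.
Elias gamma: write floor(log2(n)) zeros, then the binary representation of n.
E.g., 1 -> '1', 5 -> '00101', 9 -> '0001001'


num_bits = floor(log2(572)) + 1 = 10
leading_zeros = num_bits - 1 = 9
binary(572) = 1000111100

Elias gamma(572) = '000000000' + '1000111100' = 0000000001000111100 (19 bits)


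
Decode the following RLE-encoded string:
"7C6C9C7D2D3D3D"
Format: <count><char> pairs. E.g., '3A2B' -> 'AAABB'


Expanding each <count><char> pair:
  7C -> 'CCCCCCC'
  6C -> 'CCCCCC'
  9C -> 'CCCCCCCCC'
  7D -> 'DDDDDDD'
  2D -> 'DD'
  3D -> 'DDD'
  3D -> 'DDD'

Decoded = CCCCCCCCCCCCCCCCCCCCCCDDDDDDDDDDDDDDD


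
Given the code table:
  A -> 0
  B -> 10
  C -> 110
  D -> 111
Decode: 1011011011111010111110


Decoding:
10 -> B
110 -> C
110 -> C
111 -> D
110 -> C
10 -> B
111 -> D
110 -> C


Result: BCCDCBDC


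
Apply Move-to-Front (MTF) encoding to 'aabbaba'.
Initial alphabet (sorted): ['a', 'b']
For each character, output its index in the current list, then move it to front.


MTF encoding:
'a': index 0 in ['a', 'b'] -> ['a', 'b']
'a': index 0 in ['a', 'b'] -> ['a', 'b']
'b': index 1 in ['a', 'b'] -> ['b', 'a']
'b': index 0 in ['b', 'a'] -> ['b', 'a']
'a': index 1 in ['b', 'a'] -> ['a', 'b']
'b': index 1 in ['a', 'b'] -> ['b', 'a']
'a': index 1 in ['b', 'a'] -> ['a', 'b']


Output: [0, 0, 1, 0, 1, 1, 1]


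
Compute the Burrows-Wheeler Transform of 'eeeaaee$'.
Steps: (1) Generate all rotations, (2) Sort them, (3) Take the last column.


Rotations (sorted):
  0: $eeeaaee -> last char: e
  1: aaee$eee -> last char: e
  2: aee$eeea -> last char: a
  3: e$eeeaae -> last char: e
  4: eaaee$ee -> last char: e
  5: ee$eeeaa -> last char: a
  6: eeaaee$e -> last char: e
  7: eeeaaee$ -> last char: $


BWT = eeaeeae$


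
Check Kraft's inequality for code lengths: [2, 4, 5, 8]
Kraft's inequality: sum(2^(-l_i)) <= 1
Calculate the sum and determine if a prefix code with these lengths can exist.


Sum = 2^(-2) + 2^(-4) + 2^(-5) + 2^(-8)
    = 0.25 + 0.0625 + 0.03125 + 0.00390625
    = 89/256 = 0.34765625
Since 0.34765625 <= 1, Kraft's inequality IS satisfied.
A prefix code with these lengths CAN exist.

Kraft sum = 0.34765625. Satisfied.


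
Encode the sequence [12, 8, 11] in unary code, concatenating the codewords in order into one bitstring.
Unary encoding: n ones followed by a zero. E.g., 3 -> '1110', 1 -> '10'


Encode each number as n ones followed by a terminating 0:
  12 -> 1111111111110 (13 bits)
  8 -> 111111110 (9 bits)
  11 -> 111111111110 (12 bits)
Total length = 13 + 9 + 12 = 34 bits.

Unary([12, 8, 11]) = 1111111111110111111110111111111110 (34 bits)


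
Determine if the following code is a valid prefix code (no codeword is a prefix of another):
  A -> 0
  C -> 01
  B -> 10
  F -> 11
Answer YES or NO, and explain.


Checking each pair (does one codeword prefix another?):
  A='0' vs C='01': prefix -- VIOLATION

NO -- this is NOT a valid prefix code. A (0) is a prefix of C (01).


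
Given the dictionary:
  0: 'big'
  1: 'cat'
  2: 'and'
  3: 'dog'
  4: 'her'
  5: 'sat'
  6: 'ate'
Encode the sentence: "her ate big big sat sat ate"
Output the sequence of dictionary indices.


Look up each word in the dictionary:
  'her' -> 4
  'ate' -> 6
  'big' -> 0
  'big' -> 0
  'sat' -> 5
  'sat' -> 5
  'ate' -> 6

Encoded: [4, 6, 0, 0, 5, 5, 6]


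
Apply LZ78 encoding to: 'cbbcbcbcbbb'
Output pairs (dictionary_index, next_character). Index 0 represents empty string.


LZ78 encoding steps:
Dictionary: {0: ''}
Step 1: w='' (idx 0), next='c' -> output (0, 'c'), add 'c' as idx 1
Step 2: w='' (idx 0), next='b' -> output (0, 'b'), add 'b' as idx 2
Step 3: w='b' (idx 2), next='c' -> output (2, 'c'), add 'bc' as idx 3
Step 4: w='bc' (idx 3), next='b' -> output (3, 'b'), add 'bcb' as idx 4
Step 5: w='c' (idx 1), next='b' -> output (1, 'b'), add 'cb' as idx 5
Step 6: w='b' (idx 2), next='b' -> output (2, 'b'), add 'bb' as idx 6


Encoded: [(0, 'c'), (0, 'b'), (2, 'c'), (3, 'b'), (1, 'b'), (2, 'b')]


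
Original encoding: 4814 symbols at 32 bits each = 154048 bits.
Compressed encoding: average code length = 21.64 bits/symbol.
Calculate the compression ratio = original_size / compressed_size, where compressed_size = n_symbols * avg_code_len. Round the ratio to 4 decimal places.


original_size = n_symbols * orig_bits = 4814 * 32 = 154048 bits
compressed_size = n_symbols * avg_code_len = 4814 * 21.64 = 104174.96 bits
ratio = original_size / compressed_size = 154048 / 104174.96 = 1.4787

Compression ratio = 1.4787


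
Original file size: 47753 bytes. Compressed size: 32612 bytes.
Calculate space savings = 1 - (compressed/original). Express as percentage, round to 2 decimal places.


ratio = compressed/original = 32612/47753 = 0.682931
savings = 1 - ratio = 1 - 0.682931 = 0.317069
as a percentage: 0.317069 * 100 = 31.71%

Space savings = 1 - 32612/47753 = 31.71%


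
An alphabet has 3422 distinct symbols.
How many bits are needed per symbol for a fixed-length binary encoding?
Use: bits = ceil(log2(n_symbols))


log2(3422) = 11.7406
Bracket: 2^11 = 2048 < 3422 <= 2^12 = 4096
So ceil(log2(3422)) = 12

bits = ceil(log2(3422)) = ceil(11.7406) = 12 bits


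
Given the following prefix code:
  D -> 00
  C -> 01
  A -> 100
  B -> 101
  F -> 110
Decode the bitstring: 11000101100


Decoding step by step:
Bits 110 -> F
Bits 00 -> D
Bits 101 -> B
Bits 100 -> A


Decoded message: FDBA


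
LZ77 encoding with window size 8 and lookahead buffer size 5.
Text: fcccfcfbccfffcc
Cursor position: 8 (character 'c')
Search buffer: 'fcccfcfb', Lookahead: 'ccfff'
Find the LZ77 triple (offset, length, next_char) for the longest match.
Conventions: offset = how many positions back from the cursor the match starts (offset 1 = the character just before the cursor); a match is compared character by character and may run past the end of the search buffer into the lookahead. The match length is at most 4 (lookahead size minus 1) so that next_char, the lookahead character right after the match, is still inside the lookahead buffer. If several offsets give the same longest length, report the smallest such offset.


Try each offset into the search buffer:
  offset=1 (pos 7, char 'b'): match length 0
  offset=2 (pos 6, char 'f'): match length 0
  offset=3 (pos 5, char 'c'): match length 1
  offset=4 (pos 4, char 'f'): match length 0
  offset=5 (pos 3, char 'c'): match length 1
  offset=6 (pos 2, char 'c'): match length 3
  offset=7 (pos 1, char 'c'): match length 2
  offset=8 (pos 0, char 'f'): match length 0
Longest match has length 3 at offset 6.
next_char = character at position 8 + 3 = 11 -> 'f'

Best match: offset=6, length=3 (matching 'ccf' starting at position 2)
LZ77 triple: (6, 3, 'f')


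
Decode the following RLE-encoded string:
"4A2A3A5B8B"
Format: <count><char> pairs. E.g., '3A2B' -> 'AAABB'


Expanding each <count><char> pair:
  4A -> 'AAAA'
  2A -> 'AA'
  3A -> 'AAA'
  5B -> 'BBBBB'
  8B -> 'BBBBBBBB'

Decoded = AAAAAAAAABBBBBBBBBBBBB


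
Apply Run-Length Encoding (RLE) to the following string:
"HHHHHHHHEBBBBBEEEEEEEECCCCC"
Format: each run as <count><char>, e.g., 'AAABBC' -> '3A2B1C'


Scanning runs left to right:
  i=0: run of 'H' x 8 -> '8H'
  i=8: run of 'E' x 1 -> '1E'
  i=9: run of 'B' x 5 -> '5B'
  i=14: run of 'E' x 8 -> '8E'
  i=22: run of 'C' x 5 -> '5C'

RLE = 8H1E5B8E5C


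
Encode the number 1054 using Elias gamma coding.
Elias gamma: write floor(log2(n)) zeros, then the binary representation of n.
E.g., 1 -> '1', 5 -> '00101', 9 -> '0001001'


num_bits = floor(log2(1054)) + 1 = 11
leading_zeros = num_bits - 1 = 10
binary(1054) = 10000011110

Elias gamma(1054) = '0000000000' + '10000011110' = 000000000010000011110 (21 bits)


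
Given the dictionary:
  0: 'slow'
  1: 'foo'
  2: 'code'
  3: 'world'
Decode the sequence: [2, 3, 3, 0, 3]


Look up each index in the dictionary:
  2 -> 'code'
  3 -> 'world'
  3 -> 'world'
  0 -> 'slow'
  3 -> 'world'

Decoded: "code world world slow world"


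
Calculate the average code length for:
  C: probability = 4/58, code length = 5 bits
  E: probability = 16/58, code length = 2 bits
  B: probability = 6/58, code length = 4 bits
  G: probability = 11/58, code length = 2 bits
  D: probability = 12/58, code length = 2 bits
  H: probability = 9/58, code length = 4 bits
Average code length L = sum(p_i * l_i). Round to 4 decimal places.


Weighted contributions p_i * l_i:
  C: (4/58) * 5 = 20/58
  E: (16/58) * 2 = 32/58
  B: (6/58) * 4 = 24/58
  G: (11/58) * 2 = 22/58
  D: (12/58) * 2 = 24/58
  H: (9/58) * 4 = 36/58
Sum = (20 + 32 + 24 + 22 + 24 + 36)/58 = 158/58

L = 158/58 = 2.7241 bits/symbol


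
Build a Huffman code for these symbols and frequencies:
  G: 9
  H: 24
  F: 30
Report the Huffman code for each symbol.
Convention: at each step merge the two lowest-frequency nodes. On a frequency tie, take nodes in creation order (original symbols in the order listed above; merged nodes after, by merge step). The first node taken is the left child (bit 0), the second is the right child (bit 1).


Huffman tree construction:
Step 1: Merge G(9) + H(24) = 33
Step 2: Merge F(30) + (G+H)(33) = 63
Read each symbol's code off the tree from the root (left child = 0, right child = 1).

Codes:
  G: 10 (length 2)
  H: 11 (length 2)
  F: 0 (length 1)
Average code length: 96/63 = 1.5238 bits/symbol


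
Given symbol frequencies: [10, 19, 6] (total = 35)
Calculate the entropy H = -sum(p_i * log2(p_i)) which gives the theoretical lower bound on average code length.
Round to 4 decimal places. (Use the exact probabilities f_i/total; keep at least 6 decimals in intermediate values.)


Per-symbol terms -p_i * log2(p_i) with p_i = f_i/35:
  p = 10/35 = 0.285714: log2(p) = -1.807355, -p*log2(p) = 0.516387
  p = 19/35 = 0.542857: log2(p) = -0.881356, -p*log2(p) = 0.478450
  p = 6/35 = 0.171429: log2(p) = -2.544321, -p*log2(p) = 0.436169
H = 0.516387 + 0.478450 + 0.436169 = 1.431006

H = 1.431 bits/symbol


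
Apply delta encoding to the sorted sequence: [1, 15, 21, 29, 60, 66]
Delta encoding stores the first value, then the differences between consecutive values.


First value: 1
Deltas:
  15 - 1 = 14
  21 - 15 = 6
  29 - 21 = 8
  60 - 29 = 31
  66 - 60 = 6


Delta encoded: [1, 14, 6, 8, 31, 6]


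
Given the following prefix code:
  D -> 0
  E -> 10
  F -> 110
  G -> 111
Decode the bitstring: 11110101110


Decoding step by step:
Bits 111 -> G
Bits 10 -> E
Bits 10 -> E
Bits 111 -> G
Bits 0 -> D


Decoded message: GEEGD


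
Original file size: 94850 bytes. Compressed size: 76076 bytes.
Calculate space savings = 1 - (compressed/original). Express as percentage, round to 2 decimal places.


ratio = compressed/original = 76076/94850 = 0.802066
savings = 1 - ratio = 1 - 0.802066 = 0.197934
as a percentage: 0.197934 * 100 = 19.79%

Space savings = 1 - 76076/94850 = 19.79%


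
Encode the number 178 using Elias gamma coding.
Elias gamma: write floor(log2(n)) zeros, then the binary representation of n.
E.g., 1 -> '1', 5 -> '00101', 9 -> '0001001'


num_bits = floor(log2(178)) + 1 = 8
leading_zeros = num_bits - 1 = 7
binary(178) = 10110010

Elias gamma(178) = '0000000' + '10110010' = 000000010110010 (15 bits)


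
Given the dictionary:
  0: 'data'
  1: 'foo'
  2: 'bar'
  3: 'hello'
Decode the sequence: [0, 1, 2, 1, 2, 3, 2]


Look up each index in the dictionary:
  0 -> 'data'
  1 -> 'foo'
  2 -> 'bar'
  1 -> 'foo'
  2 -> 'bar'
  3 -> 'hello'
  2 -> 'bar'

Decoded: "data foo bar foo bar hello bar"


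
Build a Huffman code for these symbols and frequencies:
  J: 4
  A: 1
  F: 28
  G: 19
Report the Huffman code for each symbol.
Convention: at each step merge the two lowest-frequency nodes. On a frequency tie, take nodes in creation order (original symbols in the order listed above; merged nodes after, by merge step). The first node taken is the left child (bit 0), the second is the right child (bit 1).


Huffman tree construction:
Step 1: Merge A(1) + J(4) = 5
Step 2: Merge (A+J)(5) + G(19) = 24
Step 3: Merge ((A+J)+G)(24) + F(28) = 52
Read each symbol's code off the tree from the root (left child = 0, right child = 1).

Codes:
  J: 001 (length 3)
  A: 000 (length 3)
  F: 1 (length 1)
  G: 01 (length 2)
Average code length: 81/52 = 1.5577 bits/symbol


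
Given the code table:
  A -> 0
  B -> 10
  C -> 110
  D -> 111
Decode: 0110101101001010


Decoding:
0 -> A
110 -> C
10 -> B
110 -> C
10 -> B
0 -> A
10 -> B
10 -> B


Result: ACBCBABB


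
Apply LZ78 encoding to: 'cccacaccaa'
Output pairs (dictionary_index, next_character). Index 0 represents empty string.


LZ78 encoding steps:
Dictionary: {0: ''}
Step 1: w='' (idx 0), next='c' -> output (0, 'c'), add 'c' as idx 1
Step 2: w='c' (idx 1), next='c' -> output (1, 'c'), add 'cc' as idx 2
Step 3: w='' (idx 0), next='a' -> output (0, 'a'), add 'a' as idx 3
Step 4: w='c' (idx 1), next='a' -> output (1, 'a'), add 'ca' as idx 4
Step 5: w='cc' (idx 2), next='a' -> output (2, 'a'), add 'cca' as idx 5
Step 6: w='a' (idx 3), end of input -> output (3, '')


Encoded: [(0, 'c'), (1, 'c'), (0, 'a'), (1, 'a'), (2, 'a'), (3, '')]


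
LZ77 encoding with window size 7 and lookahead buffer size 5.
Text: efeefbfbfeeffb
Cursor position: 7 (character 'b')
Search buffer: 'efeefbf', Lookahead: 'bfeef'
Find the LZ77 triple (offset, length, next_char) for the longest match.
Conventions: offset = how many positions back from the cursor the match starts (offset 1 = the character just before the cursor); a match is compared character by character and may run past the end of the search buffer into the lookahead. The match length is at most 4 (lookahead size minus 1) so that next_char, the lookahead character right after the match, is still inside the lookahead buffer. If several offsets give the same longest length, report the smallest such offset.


Try each offset into the search buffer:
  offset=1 (pos 6, char 'f'): match length 0
  offset=2 (pos 5, char 'b'): match length 2
  offset=3 (pos 4, char 'f'): match length 0
  offset=4 (pos 3, char 'e'): match length 0
  offset=5 (pos 2, char 'e'): match length 0
  offset=6 (pos 1, char 'f'): match length 0
  offset=7 (pos 0, char 'e'): match length 0
Longest match has length 2 at offset 2.
next_char = character at position 7 + 2 = 9 -> 'e'

Best match: offset=2, length=2 (matching 'bf' starting at position 5)
LZ77 triple: (2, 2, 'e')


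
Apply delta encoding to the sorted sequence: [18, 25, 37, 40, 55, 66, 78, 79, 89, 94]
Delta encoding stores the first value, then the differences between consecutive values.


First value: 18
Deltas:
  25 - 18 = 7
  37 - 25 = 12
  40 - 37 = 3
  55 - 40 = 15
  66 - 55 = 11
  78 - 66 = 12
  79 - 78 = 1
  89 - 79 = 10
  94 - 89 = 5


Delta encoded: [18, 7, 12, 3, 15, 11, 12, 1, 10, 5]


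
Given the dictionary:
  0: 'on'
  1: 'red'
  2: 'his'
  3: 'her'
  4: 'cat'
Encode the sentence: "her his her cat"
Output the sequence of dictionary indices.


Look up each word in the dictionary:
  'her' -> 3
  'his' -> 2
  'her' -> 3
  'cat' -> 4

Encoded: [3, 2, 3, 4]


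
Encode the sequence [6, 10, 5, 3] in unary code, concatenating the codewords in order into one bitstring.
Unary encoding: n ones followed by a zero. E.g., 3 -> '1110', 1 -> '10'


Encode each number as n ones followed by a terminating 0:
  6 -> 1111110 (7 bits)
  10 -> 11111111110 (11 bits)
  5 -> 111110 (6 bits)
  3 -> 1110 (4 bits)
Total length = 7 + 11 + 6 + 4 = 28 bits.

Unary([6, 10, 5, 3]) = 1111110111111111101111101110 (28 bits)


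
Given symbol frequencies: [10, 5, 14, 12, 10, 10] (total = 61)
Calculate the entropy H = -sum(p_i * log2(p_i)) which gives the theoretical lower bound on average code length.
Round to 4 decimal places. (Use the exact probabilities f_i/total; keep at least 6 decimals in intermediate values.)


Per-symbol terms -p_i * log2(p_i) with p_i = f_i/61:
  p = 10/61 = 0.163934: log2(p) = -2.608809, -p*log2(p) = 0.427674
  p = 5/61 = 0.081967: log2(p) = -3.608809, -p*log2(p) = 0.295804
  p = 14/61 = 0.229508: log2(p) = -2.123382, -p*log2(p) = 0.487334
  p = 12/61 = 0.196721: log2(p) = -2.345775, -p*log2(p) = 0.461464
  p = 10/61 = 0.163934: log2(p) = -2.608809, -p*log2(p) = 0.427674
  p = 10/61 = 0.163934: log2(p) = -2.608809, -p*log2(p) = 0.427674
H = 0.427674 + 0.295804 + 0.487334 + 0.461464 + 0.427674 + 0.427674 = 2.527624

H = 2.5276 bits/symbol


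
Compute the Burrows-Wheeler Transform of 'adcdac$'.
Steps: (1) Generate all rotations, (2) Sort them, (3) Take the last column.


Rotations (sorted):
  0: $adcdac -> last char: c
  1: ac$adcd -> last char: d
  2: adcdac$ -> last char: $
  3: c$adcda -> last char: a
  4: cdac$ad -> last char: d
  5: dac$adc -> last char: c
  6: dcdac$a -> last char: a


BWT = cd$adca


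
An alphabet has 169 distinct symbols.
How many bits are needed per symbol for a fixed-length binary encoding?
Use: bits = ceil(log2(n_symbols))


log2(169) = 7.4009
Bracket: 2^7 = 128 < 169 <= 2^8 = 256
So ceil(log2(169)) = 8

bits = ceil(log2(169)) = ceil(7.4009) = 8 bits


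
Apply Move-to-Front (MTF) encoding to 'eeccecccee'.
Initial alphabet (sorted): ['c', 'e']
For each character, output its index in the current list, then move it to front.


MTF encoding:
'e': index 1 in ['c', 'e'] -> ['e', 'c']
'e': index 0 in ['e', 'c'] -> ['e', 'c']
'c': index 1 in ['e', 'c'] -> ['c', 'e']
'c': index 0 in ['c', 'e'] -> ['c', 'e']
'e': index 1 in ['c', 'e'] -> ['e', 'c']
'c': index 1 in ['e', 'c'] -> ['c', 'e']
'c': index 0 in ['c', 'e'] -> ['c', 'e']
'c': index 0 in ['c', 'e'] -> ['c', 'e']
'e': index 1 in ['c', 'e'] -> ['e', 'c']
'e': index 0 in ['e', 'c'] -> ['e', 'c']


Output: [1, 0, 1, 0, 1, 1, 0, 0, 1, 0]


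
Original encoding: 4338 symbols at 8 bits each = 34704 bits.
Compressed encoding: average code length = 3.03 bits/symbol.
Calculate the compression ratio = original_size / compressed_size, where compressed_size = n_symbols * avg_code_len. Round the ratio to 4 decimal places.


original_size = n_symbols * orig_bits = 4338 * 8 = 34704 bits
compressed_size = n_symbols * avg_code_len = 4338 * 3.03 = 13144.14 bits
ratio = original_size / compressed_size = 34704 / 13144.14 = 2.6403

Compression ratio = 2.6403


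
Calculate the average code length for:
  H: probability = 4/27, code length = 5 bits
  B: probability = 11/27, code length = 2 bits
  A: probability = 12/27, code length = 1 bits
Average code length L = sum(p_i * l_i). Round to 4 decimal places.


Weighted contributions p_i * l_i:
  H: (4/27) * 5 = 20/27
  B: (11/27) * 2 = 22/27
  A: (12/27) * 1 = 12/27
Sum = (20 + 22 + 12)/27 = 54/27

L = 54/27 = 2.0000 bits/symbol


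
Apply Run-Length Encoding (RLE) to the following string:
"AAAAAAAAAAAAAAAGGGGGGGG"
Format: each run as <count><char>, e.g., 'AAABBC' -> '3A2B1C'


Scanning runs left to right:
  i=0: run of 'A' x 15 -> '15A'
  i=15: run of 'G' x 8 -> '8G'

RLE = 15A8G


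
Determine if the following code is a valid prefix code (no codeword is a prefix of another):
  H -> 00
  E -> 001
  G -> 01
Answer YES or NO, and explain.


Checking each pair (does one codeword prefix another?):
  H='00' vs E='001': prefix -- VIOLATION

NO -- this is NOT a valid prefix code. H (00) is a prefix of E (001).


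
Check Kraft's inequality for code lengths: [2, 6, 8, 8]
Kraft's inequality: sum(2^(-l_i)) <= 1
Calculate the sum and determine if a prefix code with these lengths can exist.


Sum = 2^(-2) + 2^(-6) + 2^(-8) + 2^(-8)
    = 0.25 + 0.015625 + 0.00390625 + 0.00390625
    = 70/256 = 0.2734375
Since 0.2734375 <= 1, Kraft's inequality IS satisfied.
A prefix code with these lengths CAN exist.

Kraft sum = 0.2734375. Satisfied.


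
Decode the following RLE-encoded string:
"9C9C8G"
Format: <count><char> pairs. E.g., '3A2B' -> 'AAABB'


Expanding each <count><char> pair:
  9C -> 'CCCCCCCCC'
  9C -> 'CCCCCCCCC'
  8G -> 'GGGGGGGG'

Decoded = CCCCCCCCCCCCCCCCCCGGGGGGGG


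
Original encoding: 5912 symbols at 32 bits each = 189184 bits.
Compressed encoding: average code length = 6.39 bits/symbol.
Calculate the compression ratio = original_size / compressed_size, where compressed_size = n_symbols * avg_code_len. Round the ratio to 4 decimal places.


original_size = n_symbols * orig_bits = 5912 * 32 = 189184 bits
compressed_size = n_symbols * avg_code_len = 5912 * 6.39 = 37777.68 bits
ratio = original_size / compressed_size = 189184 / 37777.68 = 5.0078

Compression ratio = 5.0078


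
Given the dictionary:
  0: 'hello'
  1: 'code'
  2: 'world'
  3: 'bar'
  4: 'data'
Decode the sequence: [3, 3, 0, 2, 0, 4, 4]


Look up each index in the dictionary:
  3 -> 'bar'
  3 -> 'bar'
  0 -> 'hello'
  2 -> 'world'
  0 -> 'hello'
  4 -> 'data'
  4 -> 'data'

Decoded: "bar bar hello world hello data data"


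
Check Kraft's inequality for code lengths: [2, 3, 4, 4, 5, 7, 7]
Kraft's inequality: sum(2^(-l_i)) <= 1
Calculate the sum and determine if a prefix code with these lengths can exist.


Sum = 2^(-2) + 2^(-3) + 2^(-4) + 2^(-4) + 2^(-5) + 2^(-7) + 2^(-7)
    = 0.25 + 0.125 + 0.0625 + 0.0625 + 0.03125 + 0.0078125 + 0.0078125
    = 70/128 = 0.546875
Since 0.546875 <= 1, Kraft's inequality IS satisfied.
A prefix code with these lengths CAN exist.

Kraft sum = 0.546875. Satisfied.


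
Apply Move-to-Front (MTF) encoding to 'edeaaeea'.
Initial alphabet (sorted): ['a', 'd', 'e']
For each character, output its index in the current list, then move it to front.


MTF encoding:
'e': index 2 in ['a', 'd', 'e'] -> ['e', 'a', 'd']
'd': index 2 in ['e', 'a', 'd'] -> ['d', 'e', 'a']
'e': index 1 in ['d', 'e', 'a'] -> ['e', 'd', 'a']
'a': index 2 in ['e', 'd', 'a'] -> ['a', 'e', 'd']
'a': index 0 in ['a', 'e', 'd'] -> ['a', 'e', 'd']
'e': index 1 in ['a', 'e', 'd'] -> ['e', 'a', 'd']
'e': index 0 in ['e', 'a', 'd'] -> ['e', 'a', 'd']
'a': index 1 in ['e', 'a', 'd'] -> ['a', 'e', 'd']


Output: [2, 2, 1, 2, 0, 1, 0, 1]


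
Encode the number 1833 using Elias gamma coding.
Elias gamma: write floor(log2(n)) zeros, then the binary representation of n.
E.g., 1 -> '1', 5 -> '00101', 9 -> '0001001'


num_bits = floor(log2(1833)) + 1 = 11
leading_zeros = num_bits - 1 = 10
binary(1833) = 11100101001

Elias gamma(1833) = '0000000000' + '11100101001' = 000000000011100101001 (21 bits)


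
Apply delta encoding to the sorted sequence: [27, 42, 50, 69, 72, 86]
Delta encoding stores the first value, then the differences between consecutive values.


First value: 27
Deltas:
  42 - 27 = 15
  50 - 42 = 8
  69 - 50 = 19
  72 - 69 = 3
  86 - 72 = 14


Delta encoded: [27, 15, 8, 19, 3, 14]


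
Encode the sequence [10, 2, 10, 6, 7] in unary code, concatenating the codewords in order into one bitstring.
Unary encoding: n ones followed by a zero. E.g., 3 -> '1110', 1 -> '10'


Encode each number as n ones followed by a terminating 0:
  10 -> 11111111110 (11 bits)
  2 -> 110 (3 bits)
  10 -> 11111111110 (11 bits)
  6 -> 1111110 (7 bits)
  7 -> 11111110 (8 bits)
Total length = 11 + 3 + 11 + 7 + 8 = 40 bits.

Unary([10, 2, 10, 6, 7]) = 1111111111011011111111110111111011111110 (40 bits)


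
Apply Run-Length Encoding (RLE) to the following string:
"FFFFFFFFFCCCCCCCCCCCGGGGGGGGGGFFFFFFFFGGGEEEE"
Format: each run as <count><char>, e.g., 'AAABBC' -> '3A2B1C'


Scanning runs left to right:
  i=0: run of 'F' x 9 -> '9F'
  i=9: run of 'C' x 11 -> '11C'
  i=20: run of 'G' x 10 -> '10G'
  i=30: run of 'F' x 8 -> '8F'
  i=38: run of 'G' x 3 -> '3G'
  i=41: run of 'E' x 4 -> '4E'

RLE = 9F11C10G8F3G4E


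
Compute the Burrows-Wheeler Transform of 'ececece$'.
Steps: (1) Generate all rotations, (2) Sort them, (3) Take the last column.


Rotations (sorted):
  0: $ececece -> last char: e
  1: ce$ecece -> last char: e
  2: cece$ece -> last char: e
  3: cecece$e -> last char: e
  4: e$ececec -> last char: c
  5: ece$ecec -> last char: c
  6: ecece$ec -> last char: c
  7: ececece$ -> last char: $


BWT = eeeeccc$


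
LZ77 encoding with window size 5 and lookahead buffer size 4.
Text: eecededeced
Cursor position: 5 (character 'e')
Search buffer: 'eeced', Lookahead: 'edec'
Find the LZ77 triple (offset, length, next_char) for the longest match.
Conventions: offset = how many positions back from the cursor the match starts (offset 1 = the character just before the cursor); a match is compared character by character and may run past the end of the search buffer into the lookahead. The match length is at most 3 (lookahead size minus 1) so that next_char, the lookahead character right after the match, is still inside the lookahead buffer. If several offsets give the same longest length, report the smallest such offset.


Try each offset into the search buffer:
  offset=1 (pos 4, char 'd'): match length 0
  offset=2 (pos 3, char 'e'): match length 3
  offset=3 (pos 2, char 'c'): match length 0
  offset=4 (pos 1, char 'e'): match length 1
  offset=5 (pos 0, char 'e'): match length 1
Longest match has length 3 at offset 2.
next_char = character at position 5 + 3 = 8 -> 'c'

Best match: offset=2, length=3 (matching 'ede' starting at position 3)
LZ77 triple: (2, 3, 'c')


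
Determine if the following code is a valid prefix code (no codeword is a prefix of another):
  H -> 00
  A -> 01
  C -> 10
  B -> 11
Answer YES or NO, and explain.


Checking each pair (does one codeword prefix another?):
  H='00' vs A='01': no prefix
  H='00' vs C='10': no prefix
  H='00' vs B='11': no prefix
  A='01' vs H='00': no prefix
  A='01' vs C='10': no prefix
  A='01' vs B='11': no prefix
  C='10' vs H='00': no prefix
  C='10' vs A='01': no prefix
  C='10' vs B='11': no prefix
  B='11' vs H='00': no prefix
  B='11' vs A='01': no prefix
  B='11' vs C='10': no prefix
No violation found over all pairs.

YES -- this is a valid prefix code. No codeword is a prefix of any other codeword.


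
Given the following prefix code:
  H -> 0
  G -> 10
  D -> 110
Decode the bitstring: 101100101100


Decoding step by step:
Bits 10 -> G
Bits 110 -> D
Bits 0 -> H
Bits 10 -> G
Bits 110 -> D
Bits 0 -> H


Decoded message: GDHGDH


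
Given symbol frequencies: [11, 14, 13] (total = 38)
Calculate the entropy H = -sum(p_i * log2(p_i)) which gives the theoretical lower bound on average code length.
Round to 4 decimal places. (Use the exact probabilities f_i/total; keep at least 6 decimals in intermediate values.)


Per-symbol terms -p_i * log2(p_i) with p_i = f_i/38:
  p = 11/38 = 0.289474: log2(p) = -1.788496, -p*log2(p) = 0.517722
  p = 14/38 = 0.368421: log2(p) = -1.440573, -p*log2(p) = 0.530737
  p = 13/38 = 0.342105: log2(p) = -1.547488, -p*log2(p) = 0.529404
H = 0.517722 + 0.530737 + 0.529404 = 1.577863

H = 1.5779 bits/symbol


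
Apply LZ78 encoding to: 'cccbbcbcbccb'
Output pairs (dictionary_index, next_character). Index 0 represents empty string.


LZ78 encoding steps:
Dictionary: {0: ''}
Step 1: w='' (idx 0), next='c' -> output (0, 'c'), add 'c' as idx 1
Step 2: w='c' (idx 1), next='c' -> output (1, 'c'), add 'cc' as idx 2
Step 3: w='' (idx 0), next='b' -> output (0, 'b'), add 'b' as idx 3
Step 4: w='b' (idx 3), next='c' -> output (3, 'c'), add 'bc' as idx 4
Step 5: w='bc' (idx 4), next='b' -> output (4, 'b'), add 'bcb' as idx 5
Step 6: w='cc' (idx 2), next='b' -> output (2, 'b'), add 'ccb' as idx 6


Encoded: [(0, 'c'), (1, 'c'), (0, 'b'), (3, 'c'), (4, 'b'), (2, 'b')]


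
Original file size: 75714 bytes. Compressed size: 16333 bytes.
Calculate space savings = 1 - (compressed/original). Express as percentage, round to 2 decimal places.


ratio = compressed/original = 16333/75714 = 0.21572
savings = 1 - ratio = 1 - 0.21572 = 0.78428
as a percentage: 0.78428 * 100 = 78.43%

Space savings = 1 - 16333/75714 = 78.43%


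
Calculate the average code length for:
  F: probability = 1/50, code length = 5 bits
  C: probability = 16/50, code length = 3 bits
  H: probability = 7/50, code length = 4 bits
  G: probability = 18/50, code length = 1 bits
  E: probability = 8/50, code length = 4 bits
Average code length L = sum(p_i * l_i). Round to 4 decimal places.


Weighted contributions p_i * l_i:
  F: (1/50) * 5 = 5/50
  C: (16/50) * 3 = 48/50
  H: (7/50) * 4 = 28/50
  G: (18/50) * 1 = 18/50
  E: (8/50) * 4 = 32/50
Sum = (5 + 48 + 28 + 18 + 32)/50 = 131/50

L = 131/50 = 2.6200 bits/symbol


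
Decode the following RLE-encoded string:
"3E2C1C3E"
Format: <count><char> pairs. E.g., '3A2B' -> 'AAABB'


Expanding each <count><char> pair:
  3E -> 'EEE'
  2C -> 'CC'
  1C -> 'C'
  3E -> 'EEE'

Decoded = EEECCCEEE


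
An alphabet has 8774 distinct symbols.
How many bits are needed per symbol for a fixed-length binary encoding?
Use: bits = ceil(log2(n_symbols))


log2(8774) = 13.099
Bracket: 2^13 = 8192 < 8774 <= 2^14 = 16384
So ceil(log2(8774)) = 14

bits = ceil(log2(8774)) = ceil(13.099) = 14 bits


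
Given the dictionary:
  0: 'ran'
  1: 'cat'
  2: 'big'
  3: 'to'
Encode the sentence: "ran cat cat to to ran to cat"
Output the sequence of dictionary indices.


Look up each word in the dictionary:
  'ran' -> 0
  'cat' -> 1
  'cat' -> 1
  'to' -> 3
  'to' -> 3
  'ran' -> 0
  'to' -> 3
  'cat' -> 1

Encoded: [0, 1, 1, 3, 3, 0, 3, 1]


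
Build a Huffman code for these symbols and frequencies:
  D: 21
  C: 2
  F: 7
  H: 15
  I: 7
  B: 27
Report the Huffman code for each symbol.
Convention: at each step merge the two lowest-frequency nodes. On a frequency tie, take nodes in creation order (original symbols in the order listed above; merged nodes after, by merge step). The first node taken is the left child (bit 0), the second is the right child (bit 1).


Huffman tree construction:
Step 1: Merge C(2) + F(7) = 9
Step 2: Merge I(7) + (C+F)(9) = 16
Step 3: Merge H(15) + (I+(C+F))(16) = 31
Step 4: Merge D(21) + B(27) = 48
Step 5: Merge (H+(I+(C+F)))(31) + (D+B)(48) = 79
Read each symbol's code off the tree from the root (left child = 0, right child = 1).

Codes:
  D: 10 (length 2)
  C: 0110 (length 4)
  F: 0111 (length 4)
  H: 00 (length 2)
  I: 010 (length 3)
  B: 11 (length 2)
Average code length: 183/79 = 2.3165 bits/symbol


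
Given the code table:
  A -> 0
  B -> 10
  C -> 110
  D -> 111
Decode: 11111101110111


Decoding:
111 -> D
111 -> D
0 -> A
111 -> D
0 -> A
111 -> D


Result: DDADAD


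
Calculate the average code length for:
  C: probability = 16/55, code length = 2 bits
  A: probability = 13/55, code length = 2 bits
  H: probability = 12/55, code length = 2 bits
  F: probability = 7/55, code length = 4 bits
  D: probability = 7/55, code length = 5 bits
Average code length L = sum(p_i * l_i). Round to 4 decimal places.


Weighted contributions p_i * l_i:
  C: (16/55) * 2 = 32/55
  A: (13/55) * 2 = 26/55
  H: (12/55) * 2 = 24/55
  F: (7/55) * 4 = 28/55
  D: (7/55) * 5 = 35/55
Sum = (32 + 26 + 24 + 28 + 35)/55 = 145/55

L = 145/55 = 2.6364 bits/symbol


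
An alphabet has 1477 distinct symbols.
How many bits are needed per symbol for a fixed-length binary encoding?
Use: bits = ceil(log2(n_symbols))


log2(1477) = 10.5285
Bracket: 2^10 = 1024 < 1477 <= 2^11 = 2048
So ceil(log2(1477)) = 11

bits = ceil(log2(1477)) = ceil(10.5285) = 11 bits


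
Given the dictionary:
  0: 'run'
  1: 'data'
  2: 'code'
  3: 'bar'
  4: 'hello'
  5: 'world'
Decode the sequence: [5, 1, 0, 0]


Look up each index in the dictionary:
  5 -> 'world'
  1 -> 'data'
  0 -> 'run'
  0 -> 'run'

Decoded: "world data run run"


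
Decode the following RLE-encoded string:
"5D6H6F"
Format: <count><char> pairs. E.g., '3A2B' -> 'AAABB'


Expanding each <count><char> pair:
  5D -> 'DDDDD'
  6H -> 'HHHHHH'
  6F -> 'FFFFFF'

Decoded = DDDDDHHHHHHFFFFFF


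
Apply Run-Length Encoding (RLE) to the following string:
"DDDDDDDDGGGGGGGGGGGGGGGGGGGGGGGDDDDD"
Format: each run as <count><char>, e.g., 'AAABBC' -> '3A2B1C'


Scanning runs left to right:
  i=0: run of 'D' x 8 -> '8D'
  i=8: run of 'G' x 23 -> '23G'
  i=31: run of 'D' x 5 -> '5D'

RLE = 8D23G5D


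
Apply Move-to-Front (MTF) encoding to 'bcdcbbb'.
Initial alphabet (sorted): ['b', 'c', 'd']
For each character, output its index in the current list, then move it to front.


MTF encoding:
'b': index 0 in ['b', 'c', 'd'] -> ['b', 'c', 'd']
'c': index 1 in ['b', 'c', 'd'] -> ['c', 'b', 'd']
'd': index 2 in ['c', 'b', 'd'] -> ['d', 'c', 'b']
'c': index 1 in ['d', 'c', 'b'] -> ['c', 'd', 'b']
'b': index 2 in ['c', 'd', 'b'] -> ['b', 'c', 'd']
'b': index 0 in ['b', 'c', 'd'] -> ['b', 'c', 'd']
'b': index 0 in ['b', 'c', 'd'] -> ['b', 'c', 'd']


Output: [0, 1, 2, 1, 2, 0, 0]


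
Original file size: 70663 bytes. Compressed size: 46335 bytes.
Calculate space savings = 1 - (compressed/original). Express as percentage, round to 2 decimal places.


ratio = compressed/original = 46335/70663 = 0.655718
savings = 1 - ratio = 1 - 0.655718 = 0.344282
as a percentage: 0.344282 * 100 = 34.43%

Space savings = 1 - 46335/70663 = 34.43%
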